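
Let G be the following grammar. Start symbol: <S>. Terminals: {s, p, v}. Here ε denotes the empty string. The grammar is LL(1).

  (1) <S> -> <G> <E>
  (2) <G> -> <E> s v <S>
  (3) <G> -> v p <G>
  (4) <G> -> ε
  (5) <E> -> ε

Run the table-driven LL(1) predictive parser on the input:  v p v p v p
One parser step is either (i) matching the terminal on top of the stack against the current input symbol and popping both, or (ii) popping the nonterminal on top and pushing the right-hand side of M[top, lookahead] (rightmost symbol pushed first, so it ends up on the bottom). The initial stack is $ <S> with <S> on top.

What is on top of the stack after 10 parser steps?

<G>

step 1: stack=$ <S>  input=v p v p v p $  — expand <S> -> <G> <E>
step 2: stack=$ <E> <G>  input=v p v p v p $  — expand <G> -> v p <G>
step 3: stack=$ <E> <G> p v  input=v p v p v p $  — match v
step 4: stack=$ <E> <G> p  input=p v p v p $  — match p
step 5: stack=$ <E> <G>  input=v p v p $  — expand <G> -> v p <G>
step 6: stack=$ <E> <G> p v  input=v p v p $  — match v
step 7: stack=$ <E> <G> p  input=p v p $  — match p
step 8: stack=$ <E> <G>  input=v p $  — expand <G> -> v p <G>
step 9: stack=$ <E> <G> p v  input=v p $  — match v
step 10: stack=$ <E> <G> p  input=p $  — match p
Stack after step 10: $ <E> <G> (top = <G>).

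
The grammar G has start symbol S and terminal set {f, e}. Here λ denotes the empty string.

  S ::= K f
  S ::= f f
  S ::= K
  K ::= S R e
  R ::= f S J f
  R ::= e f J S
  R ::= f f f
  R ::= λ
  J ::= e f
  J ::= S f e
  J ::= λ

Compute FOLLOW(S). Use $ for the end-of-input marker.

FIRST(R): from R::=f S J f we get {f}; from R::=e f J S we get {e}; from R::=f f f we get {f}; from R::=λ we get {λ}. So FIRST(R) = {λ, e, f}.
FIRST(S): from S::=K f we get {f}; from S::=f f we get {f}; from S::=K we get {f}. So FIRST(S) = {f}.
FIRST(K): from K::=S R e we get {f}. So FIRST(K) = {f}.
FIRST(J): from J::=e f we get {e}; from J::=S f e we get {f}; from J::=λ we get {λ}. So FIRST(J) = {λ, e, f}.
FOLLOW(S) includes $ since S is the start symbol.
FOLLOW(R): in K::=S R e, R is followed by e with FIRST {e}. Thus FOLLOW(R) = {e}.
FOLLOW(S): in K::=S R e, S is followed by R e with FIRST {e, f}; in R::=f S J f, S is followed by J f with FIRST {e, f}; in R::=e f J S, the suffix after S is empty, so FOLLOW(S) ⊇ FOLLOW(R) = {e}; in J::=S f e, S is followed by f e with FIRST {f}. Thus FOLLOW(S) = {$, e, f}.
FOLLOW(K): in S::=K f, K is followed by f with FIRST {f}; in S::=K, the suffix after K is empty, so FOLLOW(K) ⊇ FOLLOW(S) = {$, e, f}. Thus FOLLOW(K) = {$, e, f}.
FOLLOW(J): in R::=f S J f, J is followed by f with FIRST {f}; in R::=e f J S, J is followed by S with FIRST {f}. Thus FOLLOW(J) = {f}.

{$, e, f}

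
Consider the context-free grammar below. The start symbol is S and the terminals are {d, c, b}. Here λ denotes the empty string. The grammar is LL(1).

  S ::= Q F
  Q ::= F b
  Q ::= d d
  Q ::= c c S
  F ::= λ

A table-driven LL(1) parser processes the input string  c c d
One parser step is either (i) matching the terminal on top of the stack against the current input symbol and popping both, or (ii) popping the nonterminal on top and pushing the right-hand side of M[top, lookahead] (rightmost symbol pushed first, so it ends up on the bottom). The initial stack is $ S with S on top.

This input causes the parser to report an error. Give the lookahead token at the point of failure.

$

     Stack      Input    Action
  1  $ S        c c d $  expand S ::= Q F
  2  $ F Q      c c d $  expand Q ::= c c S
  3  $ F S c c  c c d $  match c
  4  $ F S c    c d $    match c
  5  $ F S      d $      expand S ::= Q F
  6  $ F F Q    d $      expand Q ::= d d
  7  $ F F d d  d $      match d
  8  $ F F d    $        error: top is terminal d but lookahead is $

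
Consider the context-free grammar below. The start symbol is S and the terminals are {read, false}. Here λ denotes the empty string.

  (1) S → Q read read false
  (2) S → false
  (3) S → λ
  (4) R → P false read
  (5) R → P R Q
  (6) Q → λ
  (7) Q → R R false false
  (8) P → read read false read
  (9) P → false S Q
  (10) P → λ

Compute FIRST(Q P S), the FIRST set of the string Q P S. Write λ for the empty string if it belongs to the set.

{λ, false, read}

FIRST(P) = {λ, false, read}
FIRST(R) = {false, read}  (via P false read, P R Q)
FIRST(Q) = {λ, false, read}  (via R R false false)
FIRST(S) = {λ, false, read}  (via Q read read false)
FIRST(Q P S): take FIRST of each symbol in turn, carrying on past any symbol whose FIRST contains λ; result {λ, false, read}.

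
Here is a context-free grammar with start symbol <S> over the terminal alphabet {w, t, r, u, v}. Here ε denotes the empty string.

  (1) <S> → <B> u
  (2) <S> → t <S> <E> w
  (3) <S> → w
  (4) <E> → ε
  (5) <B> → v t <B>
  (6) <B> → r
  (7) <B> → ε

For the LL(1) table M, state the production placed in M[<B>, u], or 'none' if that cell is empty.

<B> → ε

FIRST(<E>): from <E>→ε we get {ε}. So FIRST(<E>) = {ε}.
FIRST(<B>): from <B>→v t <B> we get {v}; from <B>→r we get {r}; from <B>→ε we get {ε}. So FIRST(<B>) = {ε, r, v}.
FIRST(<S>): from <S>→<B> u we get {r, u, v}; from <S>→t <S> <E> w we get {t}; from <S>→w we get {w}. So FIRST(<S>) = {r, t, u, v, w}.
FOLLOW(<S>) includes $ since <S> is the start symbol.
FOLLOW(<B>): in <S>→<B> u, <B> is followed by u with FIRST {u}; in <B>→v t <B>, the suffix after <B> is empty (adds nothing new). Thus FOLLOW(<B>) = {u}.
For <B> → v t <B>: FIRST(v t <B>) = {v}, so it goes in M[<B>, t] for t ∈ {v}.
For <B> → r: FIRST(r) = {r}, so it goes in M[<B>, t] for t ∈ {r}.
For <B> → ε: FIRST(ε) = {ε}, so it goes in M[<B>, t] for t ∈ {}; since ε ∈ FIRST, also for every t ∈ FOLLOW(<B>) = {u}.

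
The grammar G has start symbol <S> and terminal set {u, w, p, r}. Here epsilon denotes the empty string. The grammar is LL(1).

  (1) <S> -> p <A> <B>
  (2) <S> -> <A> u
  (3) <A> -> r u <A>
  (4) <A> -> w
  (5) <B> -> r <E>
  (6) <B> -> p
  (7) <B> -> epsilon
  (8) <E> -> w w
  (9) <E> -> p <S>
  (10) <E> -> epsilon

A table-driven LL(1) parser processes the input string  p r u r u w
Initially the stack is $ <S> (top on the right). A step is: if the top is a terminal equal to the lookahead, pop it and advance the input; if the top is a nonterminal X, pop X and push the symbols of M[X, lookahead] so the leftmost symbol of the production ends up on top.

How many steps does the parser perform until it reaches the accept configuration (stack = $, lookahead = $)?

11

step 1: stack=$ <S>  input=p r u r u w $  — expand <S> -> p <A> <B>
step 2: stack=$ <B> <A> p  input=p r u r u w $  — match p
step 3: stack=$ <B> <A>  input=r u r u w $  — expand <A> -> r u <A>
step 4: stack=$ <B> <A> u r  input=r u r u w $  — match r
step 5: stack=$ <B> <A> u  input=u r u w $  — match u
step 6: stack=$ <B> <A>  input=r u w $  — expand <A> -> r u <A>
step 7: stack=$ <B> <A> u r  input=r u w $  — match r
step 8: stack=$ <B> <A> u  input=u w $  — match u
step 9: stack=$ <B> <A>  input=w $  — expand <A> -> w
step 10: stack=$ <B> w  input=w $  — match w
step 11: stack=$ <B>  input=$  — expand <B> -> epsilon
Accept reached after 11 steps.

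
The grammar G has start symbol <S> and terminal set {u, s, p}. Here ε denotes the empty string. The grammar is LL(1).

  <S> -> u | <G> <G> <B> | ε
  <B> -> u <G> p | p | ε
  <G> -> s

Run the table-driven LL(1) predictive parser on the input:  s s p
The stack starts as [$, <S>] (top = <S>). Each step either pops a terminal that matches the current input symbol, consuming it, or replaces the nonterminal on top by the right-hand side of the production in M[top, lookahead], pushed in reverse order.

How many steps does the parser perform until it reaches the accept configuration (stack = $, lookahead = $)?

     Stack          Input    Action
  1  $ <S>          s s p $  expand <S> -> <G> <G> <B>
  2  $ <B> <G> <G>  s s p $  expand <G> -> s
  3  $ <B> <G> s    s s p $  match s
  4  $ <B> <G>      s p $    expand <G> -> s
  5  $ <B> s        s p $    match s
  6  $ <B>          p $      expand <B> -> p
  7  $ p            p $      match p
Accept reached after 7 steps.

7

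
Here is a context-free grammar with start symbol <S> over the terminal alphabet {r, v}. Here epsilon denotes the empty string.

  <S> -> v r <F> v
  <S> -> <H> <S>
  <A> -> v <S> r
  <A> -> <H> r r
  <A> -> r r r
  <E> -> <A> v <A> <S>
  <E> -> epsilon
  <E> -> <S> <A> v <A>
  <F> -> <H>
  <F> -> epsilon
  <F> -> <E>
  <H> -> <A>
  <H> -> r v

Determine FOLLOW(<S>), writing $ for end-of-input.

FIRST(<S>) = {r, v}  (via <H> <S>)
FIRST(<A>) = {r, v}  (via <H> r r)
FIRST(<E>) = {epsilon, r, v}  (via <A> v <A> <S>, <S> <A> v <A>)
FIRST(<H>) = {r, v}  (via <A>)
FIRST(<F>) = {epsilon, r, v}  (via <H>, <E>)
FOLLOW(<S>) includes $ since <S> is the start symbol.
FOLLOW(<F>): in <S>->v r <F> v, <F> is followed by v with FIRST {v}. Thus FOLLOW(<F>) = {v}.
FOLLOW(<E>): in <F>-><E>, the suffix after <E> is empty, so FOLLOW(<E>) ⊇ FOLLOW(<F>) = {v}. Thus FOLLOW(<E>) = {v}.
FOLLOW(<S>): in <S>-><H> <S>, the suffix after <S> is empty (adds nothing new); in <A>->v <S> r, <S> is followed by r with FIRST {r}; in <E>-><A> v <A> <S>, the suffix after <S> is empty, so FOLLOW(<S>) ⊇ FOLLOW(<E>) = {v}; in <E>-><S> <A> v <A>, <S> is followed by <A> v <A> with FIRST {r, v}. Thus FOLLOW(<S>) = {$, r, v}.
FOLLOW(<H>): in <S>-><H> <S>, <H> is followed by <S> with FIRST {r, v}; in <A>-><H> r r, <H> is followed by r r with FIRST {r}; in <F>-><H>, the suffix after <H> is empty, so FOLLOW(<H>) ⊇ FOLLOW(<F>) = {v}. Thus FOLLOW(<H>) = {r, v}.
FOLLOW(<A>): in <E>-><A> v <A> <S> (occurrence 1), <A> is followed by v <A> <S> with FIRST {v}; in <E>-><A> v <A> <S> (occurrence 2), <A> is followed by <S> with FIRST {r, v}; in <E>-><S> <A> v <A> (occurrence 1), <A> is followed by v <A> with FIRST {v}; in <E>-><S> <A> v <A> (occurrence 2), the suffix after <A> is empty, so FOLLOW(<A>) ⊇ FOLLOW(<E>) = {v}; in <H>-><A>, the suffix after <A> is empty, so FOLLOW(<A>) ⊇ FOLLOW(<H>) = {r, v}. Thus FOLLOW(<A>) = {r, v}.

{$, r, v}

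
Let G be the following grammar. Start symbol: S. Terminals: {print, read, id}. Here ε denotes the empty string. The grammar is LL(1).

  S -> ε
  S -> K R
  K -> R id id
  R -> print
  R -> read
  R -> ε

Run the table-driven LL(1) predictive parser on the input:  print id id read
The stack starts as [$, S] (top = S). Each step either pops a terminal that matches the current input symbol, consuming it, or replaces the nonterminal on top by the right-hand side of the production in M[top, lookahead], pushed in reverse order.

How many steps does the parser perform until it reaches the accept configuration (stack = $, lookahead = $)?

step 1: stack=$ S  input=print id id read $  — expand S -> K R
step 2: stack=$ R K  input=print id id read $  — expand K -> R id id
step 3: stack=$ R id id R  input=print id id read $  — expand R -> print
step 4: stack=$ R id id print  input=print id id read $  — match print
step 5: stack=$ R id id  input=id id read $  — match id
step 6: stack=$ R id  input=id read $  — match id
step 7: stack=$ R  input=read $  — expand R -> read
step 8: stack=$ read  input=read $  — match read
Accept reached after 8 steps.

8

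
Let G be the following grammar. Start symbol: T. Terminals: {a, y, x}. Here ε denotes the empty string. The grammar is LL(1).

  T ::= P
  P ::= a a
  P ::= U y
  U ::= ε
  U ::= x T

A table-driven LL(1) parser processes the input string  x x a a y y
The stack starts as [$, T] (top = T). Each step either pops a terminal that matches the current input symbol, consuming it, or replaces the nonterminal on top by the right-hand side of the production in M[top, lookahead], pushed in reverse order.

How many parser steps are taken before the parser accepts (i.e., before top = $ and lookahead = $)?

step 1: stack=$ T  input=x x a a y y $  — expand T ::= P
step 2: stack=$ P  input=x x a a y y $  — expand P ::= U y
step 3: stack=$ y U  input=x x a a y y $  — expand U ::= x T
step 4: stack=$ y T x  input=x x a a y y $  — match x
step 5: stack=$ y T  input=x a a y y $  — expand T ::= P
step 6: stack=$ y P  input=x a a y y $  — expand P ::= U y
step 7: stack=$ y y U  input=x a a y y $  — expand U ::= x T
step 8: stack=$ y y T x  input=x a a y y $  — match x
step 9: stack=$ y y T  input=a a y y $  — expand T ::= P
step 10: stack=$ y y P  input=a a y y $  — expand P ::= a a
step 11: stack=$ y y a a  input=a a y y $  — match a
step 12: stack=$ y y a  input=a y y $  — match a
step 13: stack=$ y y  input=y y $  — match y
step 14: stack=$ y  input=y $  — match y
Accept reached after 14 steps.

14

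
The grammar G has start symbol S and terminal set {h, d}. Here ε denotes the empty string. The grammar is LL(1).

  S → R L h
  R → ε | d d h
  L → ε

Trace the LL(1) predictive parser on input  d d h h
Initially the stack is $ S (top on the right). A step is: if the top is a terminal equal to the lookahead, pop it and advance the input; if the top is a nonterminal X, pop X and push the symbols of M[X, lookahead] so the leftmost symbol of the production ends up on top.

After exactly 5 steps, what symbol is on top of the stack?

L

     Stack        Input      Action
  1  $ S          d d h h $  expand S → R L h
  2  $ h L R      d d h h $  expand R → d d h
  3  $ h L h d d  d d h h $  match d
  4  $ h L h d    d h h $    match d
  5  $ h L h      h h $      match h
Stack after step 5: $ h L (top = L).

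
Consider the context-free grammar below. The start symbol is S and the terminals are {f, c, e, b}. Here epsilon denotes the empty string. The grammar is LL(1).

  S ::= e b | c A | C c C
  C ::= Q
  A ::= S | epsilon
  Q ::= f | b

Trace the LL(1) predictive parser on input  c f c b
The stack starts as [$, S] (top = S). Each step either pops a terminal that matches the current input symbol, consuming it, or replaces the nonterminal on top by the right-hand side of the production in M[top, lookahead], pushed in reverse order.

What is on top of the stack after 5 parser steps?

Q

step 1: stack=$ S  input=c f c b $  — expand S ::= c A
step 2: stack=$ A c  input=c f c b $  — match c
step 3: stack=$ A  input=f c b $  — expand A ::= S
step 4: stack=$ S  input=f c b $  — expand S ::= C c C
step 5: stack=$ C c C  input=f c b $  — expand C ::= Q
Stack after step 5: $ C c Q (top = Q).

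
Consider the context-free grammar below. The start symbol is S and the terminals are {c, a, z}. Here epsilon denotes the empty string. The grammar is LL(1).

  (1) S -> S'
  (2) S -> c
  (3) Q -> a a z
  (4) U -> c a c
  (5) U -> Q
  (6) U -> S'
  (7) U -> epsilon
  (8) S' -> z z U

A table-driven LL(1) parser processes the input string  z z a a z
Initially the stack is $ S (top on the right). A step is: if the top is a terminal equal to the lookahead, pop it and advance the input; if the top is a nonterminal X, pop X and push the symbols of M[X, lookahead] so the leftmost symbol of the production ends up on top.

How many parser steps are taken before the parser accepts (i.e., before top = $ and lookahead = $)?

step 1: stack=$ S  input=z z a a z $  — expand S -> S'
step 2: stack=$ S'  input=z z a a z $  — expand S' -> z z U
step 3: stack=$ U z z  input=z z a a z $  — match z
step 4: stack=$ U z  input=z a a z $  — match z
step 5: stack=$ U  input=a a z $  — expand U -> Q
step 6: stack=$ Q  input=a a z $  — expand Q -> a a z
step 7: stack=$ z a a  input=a a z $  — match a
step 8: stack=$ z a  input=a z $  — match a
step 9: stack=$ z  input=z $  — match z
Accept reached after 9 steps.

9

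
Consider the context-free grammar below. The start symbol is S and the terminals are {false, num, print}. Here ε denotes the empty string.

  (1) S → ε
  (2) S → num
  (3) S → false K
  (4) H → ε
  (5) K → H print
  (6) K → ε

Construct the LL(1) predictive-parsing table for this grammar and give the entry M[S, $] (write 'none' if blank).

FIRST(S) = {ε, false, num}
FIRST(H) = {ε}
FIRST(K) = {ε, print}  (via H print)
FOLLOW(S) includes $ since S is the start symbol.
FOLLOW(S): S appears on no right-hand side. Thus FOLLOW(S) = {$}.
For S → ε: FIRST(ε) = {ε}, so it goes in M[S, t] for t ∈ {}; since ε ∈ FIRST, also for every t ∈ FOLLOW(S) = {$}.
For S → num: FIRST(num) = {num}, so it goes in M[S, t] for t ∈ {num}.
For S → false K: FIRST(false K) = {false}, so it goes in M[S, t] for t ∈ {false}.

S → ε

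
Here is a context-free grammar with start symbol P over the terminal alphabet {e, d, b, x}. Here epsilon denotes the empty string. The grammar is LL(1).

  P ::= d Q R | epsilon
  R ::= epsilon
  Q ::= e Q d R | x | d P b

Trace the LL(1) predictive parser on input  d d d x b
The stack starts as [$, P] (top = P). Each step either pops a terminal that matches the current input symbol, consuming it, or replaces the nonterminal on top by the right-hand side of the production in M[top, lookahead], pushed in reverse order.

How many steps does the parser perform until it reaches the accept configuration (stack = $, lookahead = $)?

step 1: stack=$ P  input=d d d x b $  — expand P ::= d Q R
step 2: stack=$ R Q d  input=d d d x b $  — match d
step 3: stack=$ R Q  input=d d x b $  — expand Q ::= d P b
step 4: stack=$ R b P d  input=d d x b $  — match d
step 5: stack=$ R b P  input=d x b $  — expand P ::= d Q R
step 6: stack=$ R b R Q d  input=d x b $  — match d
step 7: stack=$ R b R Q  input=x b $  — expand Q ::= x
step 8: stack=$ R b R x  input=x b $  — match x
step 9: stack=$ R b R  input=b $  — expand R ::= epsilon
step 10: stack=$ R b  input=b $  — match b
step 11: stack=$ R  input=$  — expand R ::= epsilon
Accept reached after 11 steps.

11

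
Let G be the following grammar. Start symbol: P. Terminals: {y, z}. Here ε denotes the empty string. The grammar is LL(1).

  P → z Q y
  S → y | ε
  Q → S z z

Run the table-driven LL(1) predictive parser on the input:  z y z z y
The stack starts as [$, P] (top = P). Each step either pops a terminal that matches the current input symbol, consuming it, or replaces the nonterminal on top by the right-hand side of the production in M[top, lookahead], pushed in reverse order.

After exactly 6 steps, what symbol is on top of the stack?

z

step 1: stack=$ P  input=z y z z y $  — expand P → z Q y
step 2: stack=$ y Q z  input=z y z z y $  — match z
step 3: stack=$ y Q  input=y z z y $  — expand Q → S z z
step 4: stack=$ y z z S  input=y z z y $  — expand S → y
step 5: stack=$ y z z y  input=y z z y $  — match y
step 6: stack=$ y z z  input=z z y $  — match z
Stack after step 6: $ y z (top = z).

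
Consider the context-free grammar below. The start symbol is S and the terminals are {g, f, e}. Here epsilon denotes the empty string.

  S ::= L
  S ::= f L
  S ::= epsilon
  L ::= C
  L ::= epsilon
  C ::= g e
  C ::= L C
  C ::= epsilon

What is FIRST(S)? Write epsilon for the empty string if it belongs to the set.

{epsilon, f, g}

FIRST(S): from S::=L we get {epsilon, g}; from S::=f L we get {f}; from S::=epsilon we get {epsilon}. So FIRST(S) = {epsilon, f, g}.
FIRST(L): from L::=C we get {epsilon, g}; from L::=epsilon we get {epsilon}. So FIRST(L) = {epsilon, g}.
FIRST(C): from C::=g e we get {g}; from C::=L C we get {epsilon, g}; from C::=epsilon we get {epsilon}. So FIRST(C) = {epsilon, g}.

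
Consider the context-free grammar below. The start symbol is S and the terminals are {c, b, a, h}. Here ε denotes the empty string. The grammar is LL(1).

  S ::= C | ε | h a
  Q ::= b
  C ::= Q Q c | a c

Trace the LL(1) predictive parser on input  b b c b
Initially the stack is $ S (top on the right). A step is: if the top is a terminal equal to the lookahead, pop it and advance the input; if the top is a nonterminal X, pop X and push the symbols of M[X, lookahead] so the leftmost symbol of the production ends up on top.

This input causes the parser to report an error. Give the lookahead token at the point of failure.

b

     Stack    Input      Action
  1  $ S      b b c b $  expand S ::= C
  2  $ C      b b c b $  expand C ::= Q Q c
  3  $ c Q Q  b b c b $  expand Q ::= b
  4  $ c Q b  b b c b $  match b
  5  $ c Q    b c b $    expand Q ::= b
  6  $ c b    b c b $    match b
  7  $ c      c b $      match c
  8  $        b $        error: stack empty but input remains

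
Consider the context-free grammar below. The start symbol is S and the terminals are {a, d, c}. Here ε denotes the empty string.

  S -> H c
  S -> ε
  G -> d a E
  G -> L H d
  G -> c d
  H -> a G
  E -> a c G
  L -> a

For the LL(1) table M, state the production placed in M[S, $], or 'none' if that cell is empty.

S -> ε

FIRST(H) = {a}
FIRST(E) = {a}
FIRST(L) = {a}
FIRST(S) = {ε, a}  (via H c)
FIRST(G) = {a, c, d}  (via L H d)
FOLLOW(S) includes $ since S is the start symbol.
FOLLOW(S): S appears on no right-hand side. Thus FOLLOW(S) = {$}.
For S -> H c: FIRST(H c) = {a}, so it goes in M[S, t] for t ∈ {a}.
For S -> ε: FIRST(ε) = {ε}, so it goes in M[S, t] for t ∈ {}; since ε ∈ FIRST, also for every t ∈ FOLLOW(S) = {$}.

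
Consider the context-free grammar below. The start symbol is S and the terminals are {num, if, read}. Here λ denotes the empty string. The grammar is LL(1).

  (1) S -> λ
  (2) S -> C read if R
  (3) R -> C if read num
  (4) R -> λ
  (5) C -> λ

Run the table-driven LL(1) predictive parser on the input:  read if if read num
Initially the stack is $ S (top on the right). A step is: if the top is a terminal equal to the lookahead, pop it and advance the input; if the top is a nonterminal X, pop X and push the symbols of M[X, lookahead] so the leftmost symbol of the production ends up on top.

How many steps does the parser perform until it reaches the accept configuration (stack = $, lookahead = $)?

9

     Stack            Input                  Action
  1  $ S              read if if read num $  expand S -> C read if R
  2  $ R if read C    read if if read num $  expand C -> λ
  3  $ R if read      read if if read num $  match read
  4  $ R if           if if read num $       match if
  5  $ R              if read num $          expand R -> C if read num
  6  $ num read if C  if read num $          expand C -> λ
  7  $ num read if    if read num $          match if
  8  $ num read       read num $             match read
  9  $ num            num $                  match num
Accept reached after 9 steps.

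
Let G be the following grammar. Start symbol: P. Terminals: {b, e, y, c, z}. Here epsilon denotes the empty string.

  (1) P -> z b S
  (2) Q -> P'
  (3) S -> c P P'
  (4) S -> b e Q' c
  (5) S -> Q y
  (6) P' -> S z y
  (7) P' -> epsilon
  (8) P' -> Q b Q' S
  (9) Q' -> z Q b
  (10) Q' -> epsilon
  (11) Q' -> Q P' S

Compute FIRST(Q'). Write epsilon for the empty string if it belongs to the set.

FIRST(P) = {z}
FIRST(Q) = {epsilon, b, c, y}  (via P')
FIRST(S) = {b, c, y}  (via Q y)
FIRST(P') = {epsilon, b, c, y}  (via S z y, Q b Q' S)
FIRST(Q') = {epsilon, b, c, y, z}  (via Q P' S)

{epsilon, b, c, y, z}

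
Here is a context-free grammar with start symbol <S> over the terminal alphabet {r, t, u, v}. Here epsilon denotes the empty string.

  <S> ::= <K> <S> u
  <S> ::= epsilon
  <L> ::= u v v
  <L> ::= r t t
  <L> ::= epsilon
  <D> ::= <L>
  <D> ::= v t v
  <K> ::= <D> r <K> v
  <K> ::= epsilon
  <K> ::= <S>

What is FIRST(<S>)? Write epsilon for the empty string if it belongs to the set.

FIRST(<L>): from <L>::=u v v we get {u}; from <L>::=r t t we get {r}; from <L>::=epsilon we get {epsilon}. So FIRST(<L>) = {epsilon, r, u}.
FIRST(<D>): from <D>::=<L> we get {epsilon, r, u}; from <D>::=v t v we get {v}. So FIRST(<D>) = {epsilon, r, u, v}.
FIRST(<S>): from <S>::=<K> <S> u we get {r, u, v}; from <S>::=epsilon we get {epsilon}. So FIRST(<S>) = {epsilon, r, u, v}.
FIRST(<K>): from <K>::=<D> r <K> v we get {r, u, v}; from <K>::=epsilon we get {epsilon}; from <K>::=<S> we get {epsilon, r, u, v}. So FIRST(<K>) = {epsilon, r, u, v}.

{epsilon, r, u, v}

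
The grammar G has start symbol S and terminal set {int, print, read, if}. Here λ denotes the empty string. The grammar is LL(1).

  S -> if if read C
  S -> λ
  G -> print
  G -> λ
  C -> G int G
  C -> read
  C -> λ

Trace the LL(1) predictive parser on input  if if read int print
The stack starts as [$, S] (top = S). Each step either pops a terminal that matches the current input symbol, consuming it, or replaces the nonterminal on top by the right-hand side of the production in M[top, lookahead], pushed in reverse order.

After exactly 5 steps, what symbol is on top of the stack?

     Stack           Input                   Action
  1  $ S             if if read int print $  expand S -> if if read C
  2  $ C read if if  if if read int print $  match if
  3  $ C read if     if read int print $     match if
  4  $ C read        read int print $        match read
  5  $ C             int print $             expand C -> G int G
Stack after step 5: $ G int G (top = G).

G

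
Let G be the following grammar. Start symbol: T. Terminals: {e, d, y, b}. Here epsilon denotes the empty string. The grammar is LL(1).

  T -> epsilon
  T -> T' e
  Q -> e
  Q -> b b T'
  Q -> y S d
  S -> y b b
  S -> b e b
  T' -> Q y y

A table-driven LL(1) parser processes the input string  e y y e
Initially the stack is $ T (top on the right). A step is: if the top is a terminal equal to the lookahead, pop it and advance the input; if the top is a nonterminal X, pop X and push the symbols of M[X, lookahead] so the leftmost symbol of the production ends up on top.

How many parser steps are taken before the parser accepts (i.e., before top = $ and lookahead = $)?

7

step 1: stack=$ T  input=e y y e $  — expand T -> T' e
step 2: stack=$ e T'  input=e y y e $  — expand T' -> Q y y
step 3: stack=$ e y y Q  input=e y y e $  — expand Q -> e
step 4: stack=$ e y y e  input=e y y e $  — match e
step 5: stack=$ e y y  input=y y e $  — match y
step 6: stack=$ e y  input=y e $  — match y
step 7: stack=$ e  input=e $  — match e
Accept reached after 7 steps.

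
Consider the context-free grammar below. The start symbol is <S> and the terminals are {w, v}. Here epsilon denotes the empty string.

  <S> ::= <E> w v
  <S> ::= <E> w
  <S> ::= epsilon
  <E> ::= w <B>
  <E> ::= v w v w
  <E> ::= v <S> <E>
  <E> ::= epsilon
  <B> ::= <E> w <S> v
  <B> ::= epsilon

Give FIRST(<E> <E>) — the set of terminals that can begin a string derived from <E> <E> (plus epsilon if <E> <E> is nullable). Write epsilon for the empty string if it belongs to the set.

FIRST(<E>): from <E>::=w <B> we get {w}; from <E>::=v w v w we get {v}; from <E>::=v <S> <E> we get {v}; from <E>::=epsilon we get {epsilon}. So FIRST(<E>) = {epsilon, v, w}.
FIRST(<S>): from <S>::=<E> w v we get {v, w}; from <S>::=<E> w we get {v, w}; from <S>::=epsilon we get {epsilon}. So FIRST(<S>) = {epsilon, v, w}.
FIRST(<B>): from <B>::=<E> w <S> v we get {v, w}; from <B>::=epsilon we get {epsilon}. So FIRST(<B>) = {epsilon, v, w}.
FIRST(<E> <E>): take FIRST of each symbol in turn, carrying on past any symbol whose FIRST contains epsilon; result {epsilon, v, w}.

{epsilon, v, w}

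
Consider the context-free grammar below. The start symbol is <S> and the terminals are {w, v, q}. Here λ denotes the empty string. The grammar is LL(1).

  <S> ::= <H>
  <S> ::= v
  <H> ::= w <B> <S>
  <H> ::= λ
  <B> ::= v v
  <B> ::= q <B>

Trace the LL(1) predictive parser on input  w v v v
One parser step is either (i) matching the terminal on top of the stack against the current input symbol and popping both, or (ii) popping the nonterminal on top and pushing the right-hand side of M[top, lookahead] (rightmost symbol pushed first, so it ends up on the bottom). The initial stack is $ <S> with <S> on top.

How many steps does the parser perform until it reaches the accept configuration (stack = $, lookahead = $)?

8

     Stack        Input      Action
  1  $ <S>        w v v v $  expand <S> ::= <H>
  2  $ <H>        w v v v $  expand <H> ::= w <B> <S>
  3  $ <S> <B> w  w v v v $  match w
  4  $ <S> <B>    v v v $    expand <B> ::= v v
  5  $ <S> v v    v v v $    match v
  6  $ <S> v      v v $      match v
  7  $ <S>        v $        expand <S> ::= v
  8  $ v          v $        match v
Accept reached after 8 steps.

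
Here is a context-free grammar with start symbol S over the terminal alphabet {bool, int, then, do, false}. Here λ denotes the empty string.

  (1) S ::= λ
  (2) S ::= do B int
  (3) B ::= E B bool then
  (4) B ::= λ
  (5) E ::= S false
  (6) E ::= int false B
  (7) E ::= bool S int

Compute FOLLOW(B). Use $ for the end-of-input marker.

FIRST(S) = {λ, do}
FIRST(E) = {bool, do, false, int}  (via S false)
FIRST(B) = {λ, bool, do, false, int}  (via E B bool then)
FOLLOW(S) includes $ since S is the start symbol.
FOLLOW(S): in E::=S false, S is followed by false with FIRST {false}; in E::=bool S int, S is followed by int with FIRST {int}. Thus FOLLOW(S) = {$, false, int}.
FOLLOW(E): in B::=E B bool then, E is followed by B bool then with FIRST {bool, do, false, int}. Thus FOLLOW(E) = {bool, do, false, int}.
FOLLOW(B): in S::=do B int, B is followed by int with FIRST {int}; in B::=E B bool then, B is followed by bool then with FIRST {bool}; in E::=int false B, the suffix after B is empty, so FOLLOW(B) ⊇ FOLLOW(E) = {bool, do, false, int}. Thus FOLLOW(B) = {bool, do, false, int}.

{bool, do, false, int}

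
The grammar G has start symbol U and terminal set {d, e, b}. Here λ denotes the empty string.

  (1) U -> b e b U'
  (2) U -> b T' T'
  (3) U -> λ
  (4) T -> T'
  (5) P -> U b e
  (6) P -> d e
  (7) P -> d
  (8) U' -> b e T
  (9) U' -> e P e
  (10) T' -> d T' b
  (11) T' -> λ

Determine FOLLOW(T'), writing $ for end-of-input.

{$, b, d}

FIRST(U): from U->b e b U' we get {b}; from U->b T' T' we get {b}; from U->λ we get {λ}. So FIRST(U) = {λ, b}.
FIRST(U'): from U'->b e T we get {b}; from U'->e P e we get {e}. So FIRST(U') = {b, e}.
FIRST(T'): from T'->d T' b we get {d}; from T'->λ we get {λ}. So FIRST(T') = {λ, d}.
FIRST(T): from T->T' we get {λ, d}. So FIRST(T) = {λ, d}.
FIRST(P): from P->U b e we get {b}; from P->d e we get {d}; from P->d we get {d}. So FIRST(P) = {b, d}.
FOLLOW(U) includes $ since U is the start symbol.
FOLLOW(U): in P->U b e, U is followed by b e with FIRST {b}. Thus FOLLOW(U) = {$, b}.
FOLLOW(P): in U'->e P e, P is followed by e with FIRST {e}. Thus FOLLOW(P) = {e}.
FOLLOW(U'): in U->b e b U', the suffix after U' is empty, so FOLLOW(U') ⊇ FOLLOW(U) = {$, b}. Thus FOLLOW(U') = {$, b}.
FOLLOW(T): in U'->b e T, the suffix after T is empty, so FOLLOW(T) ⊇ FOLLOW(U') = {$, b}. Thus FOLLOW(T) = {$, b}.
FOLLOW(T'): in U->b T' T' (occurrence 1), T' is followed by T' with FIRST {λ, d}; in U->b T' T' (occurrence 1), the suffix after T' is nullable, so FOLLOW(T') ⊇ FOLLOW(U) = {$, b}; in U->b T' T' (occurrence 2), the suffix after T' is empty, so FOLLOW(T') ⊇ FOLLOW(U) = {$, b}; in T->T', the suffix after T' is empty, so FOLLOW(T') ⊇ FOLLOW(T) = {$, b}; in T'->d T' b, T' is followed by b with FIRST {b}. Thus FOLLOW(T') = {$, b, d}.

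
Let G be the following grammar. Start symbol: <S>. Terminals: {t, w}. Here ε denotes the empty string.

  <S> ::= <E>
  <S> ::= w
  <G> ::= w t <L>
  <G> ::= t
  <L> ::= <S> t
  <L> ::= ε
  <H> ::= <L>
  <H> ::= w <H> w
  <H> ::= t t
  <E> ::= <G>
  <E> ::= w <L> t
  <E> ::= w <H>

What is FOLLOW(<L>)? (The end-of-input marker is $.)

FIRST(<G>) = {t, w}
FIRST(<E>) = {t, w}  (via <G>)
FIRST(<S>) = {t, w}  (via <E>)
FIRST(<L>) = {ε, t, w}  (via <S> t)
FIRST(<H>) = {ε, t, w}  (via <L>)
FOLLOW(<S>) includes $ since <S> is the start symbol.
FOLLOW(<S>): in <L>::=<S> t, <S> is followed by t with FIRST {t}. Thus FOLLOW(<S>) = {$, t}.
FOLLOW(<E>): in <S>::=<E>, the suffix after <E> is empty, so FOLLOW(<E>) ⊇ FOLLOW(<S>) = {$, t}. Thus FOLLOW(<E>) = {$, t}.
FOLLOW(<G>): in <E>::=<G>, the suffix after <G> is empty, so FOLLOW(<G>) ⊇ FOLLOW(<E>) = {$, t}. Thus FOLLOW(<G>) = {$, t}.
FOLLOW(<H>): in <H>::=w <H> w, <H> is followed by w with FIRST {w}; in <E>::=w <H>, the suffix after <H> is empty, so FOLLOW(<H>) ⊇ FOLLOW(<E>) = {$, t}. Thus FOLLOW(<H>) = {$, t, w}.
FOLLOW(<L>): in <G>::=w t <L>, the suffix after <L> is empty, so FOLLOW(<L>) ⊇ FOLLOW(<G>) = {$, t}; in <H>::=<L>, the suffix after <L> is empty, so FOLLOW(<L>) ⊇ FOLLOW(<H>) = {$, t, w}; in <E>::=w <L> t, <L> is followed by t with FIRST {t}. Thus FOLLOW(<L>) = {$, t, w}.

{$, t, w}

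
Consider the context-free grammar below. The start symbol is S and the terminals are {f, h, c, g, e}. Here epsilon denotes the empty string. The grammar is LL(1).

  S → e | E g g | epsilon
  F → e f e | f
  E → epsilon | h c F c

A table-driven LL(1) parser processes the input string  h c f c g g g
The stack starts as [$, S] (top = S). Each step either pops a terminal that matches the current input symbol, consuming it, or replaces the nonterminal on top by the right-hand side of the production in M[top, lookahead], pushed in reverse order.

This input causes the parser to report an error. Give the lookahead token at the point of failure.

g

step 1: stack=$ S  input=h c f c g g g $  — expand S → E g g
step 2: stack=$ g g E  input=h c f c g g g $  — expand E → h c F c
step 3: stack=$ g g c F c h  input=h c f c g g g $  — match h
step 4: stack=$ g g c F c  input=c f c g g g $  — match c
step 5: stack=$ g g c F  input=f c g g g $  — expand F → f
step 6: stack=$ g g c f  input=f c g g g $  — match f
step 7: stack=$ g g c  input=c g g g $  — match c
step 8: stack=$ g g  input=g g g $  — match g
step 9: stack=$ g  input=g g $  — match g
step 10: stack=$  input=g $  — error: stack empty but input remains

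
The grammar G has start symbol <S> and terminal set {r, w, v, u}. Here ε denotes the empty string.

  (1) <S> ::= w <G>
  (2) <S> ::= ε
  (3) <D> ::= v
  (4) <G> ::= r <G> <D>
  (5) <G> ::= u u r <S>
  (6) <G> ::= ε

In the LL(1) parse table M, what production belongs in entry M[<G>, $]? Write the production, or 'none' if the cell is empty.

FIRST(<S>): from <S>::=w <G> we get {w}; from <S>::=ε we get {ε}. So FIRST(<S>) = {ε, w}.
FIRST(<D>): from <D>::=v we get {v}. So FIRST(<D>) = {v}.
FIRST(<G>): from <G>::=r <G> <D> we get {r}; from <G>::=u u r <S> we get {u}; from <G>::=ε we get {ε}. So FIRST(<G>) = {ε, r, u}.
FOLLOW(<S>) includes $ since <S> is the start symbol.
FOLLOW(<S>): in <G>::=u u r <S>, the suffix after <S> is empty, so FOLLOW(<S>) ⊇ FOLLOW(<G>) = {$, v}. Thus FOLLOW(<S>) = {$, v}.
FOLLOW(<G>): in <S>::=w <G>, the suffix after <G> is empty, so FOLLOW(<G>) ⊇ FOLLOW(<S>) = {$, v}; in <G>::=r <G> <D>, <G> is followed by <D> with FIRST {v}. Thus FOLLOW(<G>) = {$, v}.
For <G> ::= r <G> <D>: FIRST(r <G> <D>) = {r}, so it goes in M[<G>, t] for t ∈ {r}.
For <G> ::= u u r <S>: FIRST(u u r <S>) = {u}, so it goes in M[<G>, t] for t ∈ {u}.
For <G> ::= ε: FIRST(ε) = {ε}, so it goes in M[<G>, t] for t ∈ {}; since ε ∈ FIRST, also for every t ∈ FOLLOW(<G>) = {$, v}.

<G> ::= ε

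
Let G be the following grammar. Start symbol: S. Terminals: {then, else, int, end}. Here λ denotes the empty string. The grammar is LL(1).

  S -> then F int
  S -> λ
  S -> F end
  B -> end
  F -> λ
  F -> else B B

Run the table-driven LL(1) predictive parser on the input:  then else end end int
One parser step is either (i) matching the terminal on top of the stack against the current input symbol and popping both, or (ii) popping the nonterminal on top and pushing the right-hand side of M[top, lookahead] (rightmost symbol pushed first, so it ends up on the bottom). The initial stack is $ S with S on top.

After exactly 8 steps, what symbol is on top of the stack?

     Stack           Input                    Action
  1  $ S             then else end end int $  expand S -> then F int
  2  $ int F then    then else end end int $  match then
  3  $ int F         else end end int $       expand F -> else B B
  4  $ int B B else  else end end int $       match else
  5  $ int B B       end end int $            expand B -> end
  6  $ int B end     end end int $            match end
  7  $ int B         end int $                expand B -> end
  8  $ int end       end int $                match end
Stack after step 8: $ int (top = int).

int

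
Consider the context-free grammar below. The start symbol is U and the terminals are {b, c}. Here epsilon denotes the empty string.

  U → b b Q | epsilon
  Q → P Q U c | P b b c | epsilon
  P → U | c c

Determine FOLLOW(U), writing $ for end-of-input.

FIRST(U) = {epsilon, b}
FIRST(P) = {epsilon, b, c}  (via U)
FIRST(Q) = {epsilon, b, c}  (via P Q U c, P b b c)
FOLLOW(U) includes $ since U is the start symbol.
FOLLOW(P): in Q→P Q U c, P is followed by Q U c with FIRST {b, c}; in Q→P b b c, P is followed by b b c with FIRST {b}. Thus FOLLOW(P) = {b, c}.
FOLLOW(U): in Q→P Q U c, U is followed by c with FIRST {c}; in P→U, the suffix after U is empty, so FOLLOW(U) ⊇ FOLLOW(P) = {b, c}. Thus FOLLOW(U) = {$, b, c}.
FOLLOW(Q): in U→b b Q, the suffix after Q is empty, so FOLLOW(Q) ⊇ FOLLOW(U) = {$, b, c}; in Q→P Q U c, Q is followed by U c with FIRST {b, c}. Thus FOLLOW(Q) = {$, b, c}.

{$, b, c}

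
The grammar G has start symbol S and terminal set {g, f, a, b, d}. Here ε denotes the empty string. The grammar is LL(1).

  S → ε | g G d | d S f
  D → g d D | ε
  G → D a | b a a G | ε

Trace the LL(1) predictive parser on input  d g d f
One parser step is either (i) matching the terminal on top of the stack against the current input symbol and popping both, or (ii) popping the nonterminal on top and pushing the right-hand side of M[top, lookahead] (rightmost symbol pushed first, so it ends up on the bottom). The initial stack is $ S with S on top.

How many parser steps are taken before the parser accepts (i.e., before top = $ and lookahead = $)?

7

step 1: stack=$ S  input=d g d f $  — expand S → d S f
step 2: stack=$ f S d  input=d g d f $  — match d
step 3: stack=$ f S  input=g d f $  — expand S → g G d
step 4: stack=$ f d G g  input=g d f $  — match g
step 5: stack=$ f d G  input=d f $  — expand G → ε
step 6: stack=$ f d  input=d f $  — match d
step 7: stack=$ f  input=f $  — match f
Accept reached after 7 steps.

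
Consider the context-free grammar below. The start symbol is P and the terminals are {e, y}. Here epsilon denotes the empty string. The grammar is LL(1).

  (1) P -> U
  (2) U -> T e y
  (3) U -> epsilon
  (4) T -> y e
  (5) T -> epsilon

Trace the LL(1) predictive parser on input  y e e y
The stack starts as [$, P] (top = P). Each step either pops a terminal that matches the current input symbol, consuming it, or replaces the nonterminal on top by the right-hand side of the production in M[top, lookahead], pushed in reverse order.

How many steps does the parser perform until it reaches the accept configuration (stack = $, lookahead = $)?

step 1: stack=$ P  input=y e e y $  — expand P -> U
step 2: stack=$ U  input=y e e y $  — expand U -> T e y
step 3: stack=$ y e T  input=y e e y $  — expand T -> y e
step 4: stack=$ y e e y  input=y e e y $  — match y
step 5: stack=$ y e e  input=e e y $  — match e
step 6: stack=$ y e  input=e y $  — match e
step 7: stack=$ y  input=y $  — match y
Accept reached after 7 steps.

7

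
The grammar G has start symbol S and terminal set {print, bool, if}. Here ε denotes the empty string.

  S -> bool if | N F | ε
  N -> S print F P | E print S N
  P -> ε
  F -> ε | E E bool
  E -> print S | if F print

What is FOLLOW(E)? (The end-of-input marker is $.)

FIRST(P) = {ε}
FIRST(E) = {if, print}
FIRST(F) = {ε, if, print}  (via E E bool)
FIRST(S) = {ε, bool, if, print}  (via N F)
FIRST(N) = {bool, if, print}  (via S print F P, E print S N)
FOLLOW(S) includes $ since S is the start symbol.
FOLLOW(E): in N->E print S N, E is followed by print S N with FIRST {print}; in F->E E bool (occurrence 1), E is followed by E bool with FIRST {if, print}; in F->E E bool (occurrence 2), E is followed by bool with FIRST {bool}. Thus FOLLOW(E) = {bool, if, print}.
FOLLOW(S): in N->S print F P, S is followed by print F P with FIRST {print}; in N->E print S N, S is followed by N with FIRST {bool, if, print}; in E->print S, the suffix after S is empty, so FOLLOW(S) ⊇ FOLLOW(E) = {bool, if, print}. Thus FOLLOW(S) = {$, bool, if, print}.
FOLLOW(N): in S->N F, N is followed by F with FIRST {ε, if, print}; in S->N F, the suffix after N is nullable, so FOLLOW(N) ⊇ FOLLOW(S) = {$, bool, if, print}; in N->E print S N, the suffix after N is empty (adds nothing new). Thus FOLLOW(N) = {$, bool, if, print}.
FOLLOW(P): in N->S print F P, the suffix after P is empty, so FOLLOW(P) ⊇ FOLLOW(N) = {$, bool, if, print}. Thus FOLLOW(P) = {$, bool, if, print}.
FOLLOW(F): in S->N F, the suffix after F is empty, so FOLLOW(F) ⊇ FOLLOW(S) = {$, bool, if, print}; in N->S print F P, F is followed by P with FIRST {ε}; in N->S print F P, the suffix after F is nullable, so FOLLOW(F) ⊇ FOLLOW(N) = {$, bool, if, print}; in E->if F print, F is followed by print with FIRST {print}. Thus FOLLOW(F) = {$, bool, if, print}.

{bool, if, print}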